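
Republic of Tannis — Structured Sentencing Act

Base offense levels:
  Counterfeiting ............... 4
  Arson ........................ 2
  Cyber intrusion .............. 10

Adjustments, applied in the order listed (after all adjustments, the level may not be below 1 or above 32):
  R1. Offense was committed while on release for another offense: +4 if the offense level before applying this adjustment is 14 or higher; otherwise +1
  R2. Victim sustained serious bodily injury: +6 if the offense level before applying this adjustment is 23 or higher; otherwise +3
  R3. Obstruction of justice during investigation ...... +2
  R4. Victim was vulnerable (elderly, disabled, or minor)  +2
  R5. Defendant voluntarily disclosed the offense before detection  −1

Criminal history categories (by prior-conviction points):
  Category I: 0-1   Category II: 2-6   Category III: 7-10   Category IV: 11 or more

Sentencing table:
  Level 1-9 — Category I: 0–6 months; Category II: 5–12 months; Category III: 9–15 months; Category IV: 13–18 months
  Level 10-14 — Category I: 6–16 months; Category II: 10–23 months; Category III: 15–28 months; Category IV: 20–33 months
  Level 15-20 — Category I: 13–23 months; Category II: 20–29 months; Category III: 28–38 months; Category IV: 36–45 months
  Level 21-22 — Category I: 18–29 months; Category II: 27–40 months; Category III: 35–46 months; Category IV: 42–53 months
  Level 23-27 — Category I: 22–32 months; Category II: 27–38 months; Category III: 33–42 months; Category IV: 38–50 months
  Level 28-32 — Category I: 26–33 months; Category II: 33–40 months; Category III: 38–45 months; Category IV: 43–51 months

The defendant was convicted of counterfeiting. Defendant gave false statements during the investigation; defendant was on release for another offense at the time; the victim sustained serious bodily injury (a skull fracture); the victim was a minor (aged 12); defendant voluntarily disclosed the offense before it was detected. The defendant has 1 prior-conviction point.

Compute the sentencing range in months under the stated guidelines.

Base offense level for counterfeiting: 4.
R1 applies (level before this adjustment is 4 < 14, so +1): 4 + 1 = 5.
R2 applies (level before this adjustment is 5 < 23, so +3): 5 + 3 = 8.
R3 applies: 8 + 2 = 10.
R4 applies: 10 + 2 = 12.
R5 applies: 12 − 1 = 11.
Final offense level: 11.
Criminal history: 1 prior point → Category I (0-1).
Level 11 falls in the 10-14 band.
Grid: Level 10-14 × Category I = 6-16 months.

6-16 months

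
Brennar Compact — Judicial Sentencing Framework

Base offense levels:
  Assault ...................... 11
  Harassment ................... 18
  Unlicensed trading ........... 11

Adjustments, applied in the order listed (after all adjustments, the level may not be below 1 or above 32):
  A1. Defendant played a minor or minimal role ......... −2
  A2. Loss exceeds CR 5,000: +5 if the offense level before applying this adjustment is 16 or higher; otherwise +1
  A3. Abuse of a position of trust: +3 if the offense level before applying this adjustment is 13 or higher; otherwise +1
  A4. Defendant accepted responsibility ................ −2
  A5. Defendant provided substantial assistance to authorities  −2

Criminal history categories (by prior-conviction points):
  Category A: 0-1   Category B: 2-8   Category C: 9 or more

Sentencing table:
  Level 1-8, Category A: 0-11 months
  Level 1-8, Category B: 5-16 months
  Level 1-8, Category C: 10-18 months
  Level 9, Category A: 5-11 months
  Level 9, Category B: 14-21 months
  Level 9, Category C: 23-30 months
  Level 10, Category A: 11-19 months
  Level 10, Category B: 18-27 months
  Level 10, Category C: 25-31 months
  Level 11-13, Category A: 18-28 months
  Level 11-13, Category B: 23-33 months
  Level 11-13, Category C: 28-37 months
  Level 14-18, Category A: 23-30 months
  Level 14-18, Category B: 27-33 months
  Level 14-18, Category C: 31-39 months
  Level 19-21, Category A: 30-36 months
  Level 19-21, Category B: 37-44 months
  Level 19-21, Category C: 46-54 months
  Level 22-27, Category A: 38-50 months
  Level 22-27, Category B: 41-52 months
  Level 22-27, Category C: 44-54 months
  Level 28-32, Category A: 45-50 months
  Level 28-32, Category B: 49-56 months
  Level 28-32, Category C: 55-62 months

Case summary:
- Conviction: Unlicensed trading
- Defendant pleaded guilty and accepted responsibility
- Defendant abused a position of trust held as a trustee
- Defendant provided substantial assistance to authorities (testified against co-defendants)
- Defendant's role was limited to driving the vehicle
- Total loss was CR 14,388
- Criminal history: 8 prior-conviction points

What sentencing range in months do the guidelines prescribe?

Base offense level for unlicensed trading: 11.
A1 applies: 11 − 2 = 9.
A2 applies (level before this adjustment is 9 < 16, so +1): 9 + 1 = 10.
A3 applies (level before this adjustment is 10 < 13, so +1): 10 + 1 = 11.
A4 applies: 11 − 2 = 9.
A5 applies: 9 − 2 = 7.
Final offense level: 7.
Criminal history: 8 prior points → Category B (2-8).
Level 7 falls in the 1-8 band.
Grid: Level 1-8 × Category B = 5-16 months.

5-16 months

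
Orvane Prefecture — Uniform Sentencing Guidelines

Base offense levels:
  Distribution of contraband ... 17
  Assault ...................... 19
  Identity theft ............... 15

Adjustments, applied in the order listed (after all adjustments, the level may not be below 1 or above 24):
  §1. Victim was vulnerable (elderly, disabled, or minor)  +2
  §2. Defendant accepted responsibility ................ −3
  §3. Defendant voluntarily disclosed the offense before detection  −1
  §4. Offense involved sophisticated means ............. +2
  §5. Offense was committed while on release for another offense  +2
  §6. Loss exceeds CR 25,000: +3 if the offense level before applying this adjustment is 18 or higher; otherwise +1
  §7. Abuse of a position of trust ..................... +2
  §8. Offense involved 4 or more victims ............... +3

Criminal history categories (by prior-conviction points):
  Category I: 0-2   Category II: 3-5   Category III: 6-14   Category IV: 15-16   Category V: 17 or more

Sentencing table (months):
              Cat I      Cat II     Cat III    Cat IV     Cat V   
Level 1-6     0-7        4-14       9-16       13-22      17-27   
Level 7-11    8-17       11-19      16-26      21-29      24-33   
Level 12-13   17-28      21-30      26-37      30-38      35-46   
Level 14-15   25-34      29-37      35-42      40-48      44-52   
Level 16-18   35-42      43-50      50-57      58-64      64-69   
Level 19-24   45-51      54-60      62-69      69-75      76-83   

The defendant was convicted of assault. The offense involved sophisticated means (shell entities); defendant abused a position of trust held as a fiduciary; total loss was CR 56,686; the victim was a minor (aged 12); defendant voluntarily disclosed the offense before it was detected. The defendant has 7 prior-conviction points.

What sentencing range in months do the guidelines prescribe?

62-69 months

Base offense level for assault: 19.
§1 applies: 19 + 2 = 21.
§3 applies: 21 − 1 = 20.
§4 applies: 20 + 2 = 22.
§6 applies (level before this adjustment is 22 ≥ 18, so +3): 22 + 3 = 25.
§7 applies: 25 + 2 = 27.
§8 does not apply.
Level 27 exceeds the maximum of 24; capped at 24.
Final offense level: 24.
Criminal history: 7 prior points → Category III (6-14).
Level 24 falls in the 19-24 band.
Grid: Level 19-24 × Category III = 62-69 months.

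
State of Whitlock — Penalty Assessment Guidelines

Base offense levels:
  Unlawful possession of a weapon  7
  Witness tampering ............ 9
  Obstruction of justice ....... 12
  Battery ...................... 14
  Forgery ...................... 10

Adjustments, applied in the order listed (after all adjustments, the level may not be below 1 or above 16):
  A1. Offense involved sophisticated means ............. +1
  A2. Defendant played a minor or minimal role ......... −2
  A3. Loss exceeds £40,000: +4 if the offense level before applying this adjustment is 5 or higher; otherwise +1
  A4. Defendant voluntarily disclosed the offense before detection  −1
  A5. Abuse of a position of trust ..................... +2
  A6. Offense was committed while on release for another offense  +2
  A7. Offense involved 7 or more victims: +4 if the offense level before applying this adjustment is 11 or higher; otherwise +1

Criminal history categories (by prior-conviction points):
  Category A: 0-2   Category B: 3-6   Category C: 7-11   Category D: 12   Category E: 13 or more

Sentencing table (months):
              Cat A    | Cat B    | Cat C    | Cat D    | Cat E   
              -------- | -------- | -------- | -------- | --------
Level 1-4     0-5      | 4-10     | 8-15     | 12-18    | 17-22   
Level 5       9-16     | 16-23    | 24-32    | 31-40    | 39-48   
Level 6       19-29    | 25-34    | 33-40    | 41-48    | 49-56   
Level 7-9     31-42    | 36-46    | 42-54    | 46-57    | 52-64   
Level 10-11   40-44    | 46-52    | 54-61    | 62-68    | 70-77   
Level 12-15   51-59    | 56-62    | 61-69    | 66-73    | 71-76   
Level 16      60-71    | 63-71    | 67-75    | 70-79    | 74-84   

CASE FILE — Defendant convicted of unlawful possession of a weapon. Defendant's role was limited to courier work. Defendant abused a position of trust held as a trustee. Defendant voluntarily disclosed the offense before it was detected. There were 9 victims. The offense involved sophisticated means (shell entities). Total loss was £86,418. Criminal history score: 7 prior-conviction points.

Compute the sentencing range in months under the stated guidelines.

Base offense level for unlawful possession of a weapon: 7.
A1 applies: 7 + 1 = 8.
A2 applies: 8 − 2 = 6.
A3 applies (level before this adjustment is 6 ≥ 5, so +4): 6 + 4 = 10.
A4 applies: 10 − 1 = 9.
A5 applies: 9 + 2 = 11.
A6 does not apply.
A7 applies (level before this adjustment is 11 ≥ 11, so +4): 11 + 4 = 15.
Final offense level: 15.
Criminal history: 7 prior points → Category C (7-11).
Level 15 falls in the 12-15 band.
Grid: Level 12-15 × Category C = 61-69 months.

61-69 months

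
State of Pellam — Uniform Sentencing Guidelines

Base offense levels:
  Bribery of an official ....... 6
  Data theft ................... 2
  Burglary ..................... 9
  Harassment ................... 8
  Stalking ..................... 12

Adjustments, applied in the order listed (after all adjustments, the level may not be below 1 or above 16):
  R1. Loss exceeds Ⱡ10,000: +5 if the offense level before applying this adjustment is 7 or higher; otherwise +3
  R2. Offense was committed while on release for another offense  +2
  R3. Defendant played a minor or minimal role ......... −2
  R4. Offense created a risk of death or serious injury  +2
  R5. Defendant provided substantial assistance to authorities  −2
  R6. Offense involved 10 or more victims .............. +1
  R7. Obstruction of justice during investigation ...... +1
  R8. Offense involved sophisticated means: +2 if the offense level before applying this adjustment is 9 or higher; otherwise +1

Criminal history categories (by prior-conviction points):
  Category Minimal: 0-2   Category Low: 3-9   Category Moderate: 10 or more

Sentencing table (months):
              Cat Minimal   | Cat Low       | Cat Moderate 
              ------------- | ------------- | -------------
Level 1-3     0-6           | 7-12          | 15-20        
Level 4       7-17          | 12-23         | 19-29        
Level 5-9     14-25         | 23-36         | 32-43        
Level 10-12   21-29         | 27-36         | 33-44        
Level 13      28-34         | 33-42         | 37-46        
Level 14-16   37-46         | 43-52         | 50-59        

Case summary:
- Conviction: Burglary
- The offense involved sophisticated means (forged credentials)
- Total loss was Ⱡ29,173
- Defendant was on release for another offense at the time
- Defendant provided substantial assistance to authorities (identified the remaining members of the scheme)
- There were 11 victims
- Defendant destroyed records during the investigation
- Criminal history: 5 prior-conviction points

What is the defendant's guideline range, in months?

Base offense level for burglary: 9.
R1 applies (level before this adjustment is 9 ≥ 7, so +5): 9 + 5 = 14.
R2 applies: 14 + 2 = 16.
R3 does not apply.
R5 applies: 16 − 2 = 14.
R6 applies: 14 + 1 = 15.
R7 applies: 15 + 1 = 16.
R8 applies (level before this adjustment is 16 ≥ 9, so +2): 16 + 2 = 18.
Level 18 exceeds the maximum of 16; capped at 16.
Final offense level: 16.
Criminal history: 5 prior points → Category Low (3-9).
Level 16 falls in the 14-16 band.
Grid: Level 14-16 × Category Low = 43-52 months.

43-52 months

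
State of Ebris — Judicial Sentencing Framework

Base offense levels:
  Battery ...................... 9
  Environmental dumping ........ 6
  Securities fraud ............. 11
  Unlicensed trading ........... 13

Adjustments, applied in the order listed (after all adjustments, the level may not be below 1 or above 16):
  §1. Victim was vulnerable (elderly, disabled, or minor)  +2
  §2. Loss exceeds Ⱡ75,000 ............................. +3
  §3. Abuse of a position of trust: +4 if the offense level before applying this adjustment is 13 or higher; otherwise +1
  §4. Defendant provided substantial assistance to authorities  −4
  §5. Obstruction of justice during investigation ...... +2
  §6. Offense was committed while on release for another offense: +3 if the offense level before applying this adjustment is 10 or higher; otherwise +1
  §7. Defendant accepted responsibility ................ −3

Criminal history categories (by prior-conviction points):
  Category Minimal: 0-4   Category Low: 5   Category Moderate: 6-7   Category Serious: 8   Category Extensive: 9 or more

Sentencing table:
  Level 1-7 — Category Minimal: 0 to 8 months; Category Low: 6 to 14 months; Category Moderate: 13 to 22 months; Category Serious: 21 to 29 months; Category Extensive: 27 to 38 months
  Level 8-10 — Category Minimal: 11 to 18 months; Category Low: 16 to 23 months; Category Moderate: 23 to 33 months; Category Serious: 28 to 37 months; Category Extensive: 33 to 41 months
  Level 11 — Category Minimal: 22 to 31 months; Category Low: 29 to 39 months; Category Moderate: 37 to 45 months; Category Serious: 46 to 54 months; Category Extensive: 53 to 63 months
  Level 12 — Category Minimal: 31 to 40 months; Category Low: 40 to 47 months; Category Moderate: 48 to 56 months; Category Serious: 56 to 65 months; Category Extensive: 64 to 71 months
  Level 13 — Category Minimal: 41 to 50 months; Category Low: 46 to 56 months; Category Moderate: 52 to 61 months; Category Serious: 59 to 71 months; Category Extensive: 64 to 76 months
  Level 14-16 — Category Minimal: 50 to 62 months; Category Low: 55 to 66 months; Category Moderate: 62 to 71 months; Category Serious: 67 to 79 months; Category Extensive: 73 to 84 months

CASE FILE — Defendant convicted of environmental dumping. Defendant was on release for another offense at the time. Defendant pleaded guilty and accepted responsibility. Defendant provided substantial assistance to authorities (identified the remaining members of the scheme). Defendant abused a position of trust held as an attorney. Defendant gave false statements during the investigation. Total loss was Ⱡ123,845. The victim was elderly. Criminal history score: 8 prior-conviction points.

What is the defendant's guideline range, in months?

Base offense level for environmental dumping: 6.
§1 applies: 6 + 2 = 8.
§2 applies: 8 + 3 = 11.
§3 applies (level before this adjustment is 11 < 13, so +1): 11 + 1 = 12.
§4 applies: 12 − 4 = 8.
§5 applies: 8 + 2 = 10.
§6 applies (level before this adjustment is 10 ≥ 10, so +3): 10 + 3 = 13.
§7 applies: 13 − 3 = 10.
Final offense level: 10.
Criminal history: 8 prior points → Category Serious (8).
Level 10 falls in the 8-10 band.
Grid: Level 8-10 × Category Serious = 28-37 months.

28-37 months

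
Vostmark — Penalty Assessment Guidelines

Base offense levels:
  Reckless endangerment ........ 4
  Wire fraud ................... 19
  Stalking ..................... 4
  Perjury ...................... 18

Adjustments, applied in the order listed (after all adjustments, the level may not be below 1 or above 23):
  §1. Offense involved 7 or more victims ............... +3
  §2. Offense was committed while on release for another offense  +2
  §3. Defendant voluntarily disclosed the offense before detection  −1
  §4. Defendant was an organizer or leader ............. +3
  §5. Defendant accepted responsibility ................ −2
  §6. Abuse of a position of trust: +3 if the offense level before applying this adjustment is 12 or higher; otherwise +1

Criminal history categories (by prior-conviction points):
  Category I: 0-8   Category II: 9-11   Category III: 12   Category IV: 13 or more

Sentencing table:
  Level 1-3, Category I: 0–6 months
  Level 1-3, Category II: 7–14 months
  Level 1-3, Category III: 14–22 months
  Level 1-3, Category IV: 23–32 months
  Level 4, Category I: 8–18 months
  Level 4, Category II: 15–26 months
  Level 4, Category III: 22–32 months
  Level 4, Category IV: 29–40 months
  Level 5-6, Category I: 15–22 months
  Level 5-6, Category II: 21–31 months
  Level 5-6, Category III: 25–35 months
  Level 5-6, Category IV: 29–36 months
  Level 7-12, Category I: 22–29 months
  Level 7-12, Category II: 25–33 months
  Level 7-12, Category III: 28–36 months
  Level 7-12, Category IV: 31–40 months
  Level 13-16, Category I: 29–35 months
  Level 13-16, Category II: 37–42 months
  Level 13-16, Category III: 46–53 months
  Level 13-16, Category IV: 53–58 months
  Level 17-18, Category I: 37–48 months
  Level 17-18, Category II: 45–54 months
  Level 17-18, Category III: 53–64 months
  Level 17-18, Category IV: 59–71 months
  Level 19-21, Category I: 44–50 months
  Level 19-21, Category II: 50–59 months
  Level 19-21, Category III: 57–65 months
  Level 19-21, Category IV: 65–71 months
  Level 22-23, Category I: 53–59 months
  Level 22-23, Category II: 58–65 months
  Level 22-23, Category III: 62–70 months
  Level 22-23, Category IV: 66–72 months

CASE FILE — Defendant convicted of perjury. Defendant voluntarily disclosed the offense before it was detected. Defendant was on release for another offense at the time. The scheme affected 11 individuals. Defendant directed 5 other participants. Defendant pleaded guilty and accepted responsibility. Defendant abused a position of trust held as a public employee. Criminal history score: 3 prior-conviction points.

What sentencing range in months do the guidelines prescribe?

Base offense level for perjury: 18.
§1 applies: 18 + 3 = 21.
§2 applies: 21 + 2 = 23.
§3 applies: 23 − 1 = 22.
§4 applies: 22 + 3 = 25.
§5 applies: 25 − 2 = 23.
§6 applies (level before this adjustment is 23 ≥ 12, so +3): 23 + 3 = 26.
Level 26 exceeds the maximum of 23; capped at 23.
Final offense level: 23.
Criminal history: 3 prior points → Category I (0-8).
Level 23 falls in the 22-23 band.
Grid: Level 22-23 × Category I = 53-59 months.

53-59 months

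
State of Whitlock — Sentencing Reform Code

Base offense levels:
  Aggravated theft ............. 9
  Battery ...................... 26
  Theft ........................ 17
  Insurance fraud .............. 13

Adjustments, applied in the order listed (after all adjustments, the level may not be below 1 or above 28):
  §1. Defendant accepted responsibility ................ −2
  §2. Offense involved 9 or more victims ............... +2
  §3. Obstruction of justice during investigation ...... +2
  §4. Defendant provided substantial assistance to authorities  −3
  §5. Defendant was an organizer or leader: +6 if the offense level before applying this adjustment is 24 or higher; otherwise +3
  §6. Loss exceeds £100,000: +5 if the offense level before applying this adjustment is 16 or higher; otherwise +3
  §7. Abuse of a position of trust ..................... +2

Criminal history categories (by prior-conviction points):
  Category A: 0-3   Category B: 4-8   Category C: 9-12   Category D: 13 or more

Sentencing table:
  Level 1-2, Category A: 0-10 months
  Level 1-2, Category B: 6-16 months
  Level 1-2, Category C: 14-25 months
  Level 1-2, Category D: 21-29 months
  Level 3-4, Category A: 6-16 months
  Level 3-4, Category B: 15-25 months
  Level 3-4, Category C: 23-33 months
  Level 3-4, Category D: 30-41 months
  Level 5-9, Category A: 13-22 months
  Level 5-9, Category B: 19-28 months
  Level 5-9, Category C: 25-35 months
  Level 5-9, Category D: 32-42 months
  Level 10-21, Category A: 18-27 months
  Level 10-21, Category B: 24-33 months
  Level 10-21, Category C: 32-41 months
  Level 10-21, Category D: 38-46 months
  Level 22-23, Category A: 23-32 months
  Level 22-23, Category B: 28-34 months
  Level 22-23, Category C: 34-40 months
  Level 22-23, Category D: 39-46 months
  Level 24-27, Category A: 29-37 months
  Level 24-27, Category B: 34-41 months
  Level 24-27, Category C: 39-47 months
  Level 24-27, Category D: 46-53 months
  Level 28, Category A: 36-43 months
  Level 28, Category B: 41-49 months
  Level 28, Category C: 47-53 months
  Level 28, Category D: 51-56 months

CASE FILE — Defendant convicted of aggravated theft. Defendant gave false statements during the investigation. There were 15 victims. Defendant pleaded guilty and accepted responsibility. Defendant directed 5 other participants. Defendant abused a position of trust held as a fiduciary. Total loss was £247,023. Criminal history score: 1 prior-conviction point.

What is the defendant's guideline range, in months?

18-27 months

Base offense level for aggravated theft: 9.
§1 applies: 9 − 2 = 7.
§2 applies: 7 + 2 = 9.
§3 applies: 9 + 2 = 11.
§5 applies (level before this adjustment is 11 < 24, so +3): 11 + 3 = 14.
§6 applies (level before this adjustment is 14 < 16, so +3): 14 + 3 = 17.
§7 applies: 17 + 2 = 19.
Final offense level: 19.
Criminal history: 1 prior point → Category A (0-3).
Level 19 falls in the 10-21 band.
Grid: Level 10-21 × Category A = 18-27 months.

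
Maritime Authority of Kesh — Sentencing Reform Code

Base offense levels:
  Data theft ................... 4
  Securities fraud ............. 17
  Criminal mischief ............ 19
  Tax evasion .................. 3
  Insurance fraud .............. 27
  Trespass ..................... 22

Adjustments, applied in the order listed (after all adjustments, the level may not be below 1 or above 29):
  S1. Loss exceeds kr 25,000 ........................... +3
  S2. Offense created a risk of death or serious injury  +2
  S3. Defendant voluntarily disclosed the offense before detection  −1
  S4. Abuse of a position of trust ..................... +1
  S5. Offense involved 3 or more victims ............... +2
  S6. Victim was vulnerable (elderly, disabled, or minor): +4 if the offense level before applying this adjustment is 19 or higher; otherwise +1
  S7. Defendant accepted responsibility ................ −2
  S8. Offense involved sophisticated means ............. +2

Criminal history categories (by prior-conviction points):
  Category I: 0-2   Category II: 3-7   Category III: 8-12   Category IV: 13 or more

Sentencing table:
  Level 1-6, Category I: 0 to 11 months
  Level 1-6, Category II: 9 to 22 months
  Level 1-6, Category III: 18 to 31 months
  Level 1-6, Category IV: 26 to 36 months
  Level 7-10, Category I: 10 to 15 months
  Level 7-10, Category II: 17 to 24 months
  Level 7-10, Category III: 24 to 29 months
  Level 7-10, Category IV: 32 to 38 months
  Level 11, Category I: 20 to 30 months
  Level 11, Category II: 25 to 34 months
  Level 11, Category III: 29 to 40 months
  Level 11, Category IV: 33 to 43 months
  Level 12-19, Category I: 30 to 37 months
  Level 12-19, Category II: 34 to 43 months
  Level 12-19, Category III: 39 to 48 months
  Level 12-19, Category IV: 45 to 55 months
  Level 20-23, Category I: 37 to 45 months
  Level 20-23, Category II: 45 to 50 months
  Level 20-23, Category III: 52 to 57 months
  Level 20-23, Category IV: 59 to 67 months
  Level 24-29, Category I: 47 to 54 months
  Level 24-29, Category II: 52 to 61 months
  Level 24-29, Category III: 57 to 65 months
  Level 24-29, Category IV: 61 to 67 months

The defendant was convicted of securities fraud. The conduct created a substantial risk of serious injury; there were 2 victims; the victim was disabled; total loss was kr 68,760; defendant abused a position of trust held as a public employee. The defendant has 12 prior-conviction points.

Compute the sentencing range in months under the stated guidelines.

57-65 months

Base offense level for securities fraud: 17.
S1 applies: 17 + 3 = 20.
S2 applies: 20 + 2 = 22.
S4 applies: 22 + 1 = 23.
S6 applies (level before this adjustment is 23 ≥ 19, so +4): 23 + 4 = 27.
S7 does not apply.
S8 does not apply.
Final offense level: 27.
Criminal history: 12 prior points → Category III (8-12).
Level 27 falls in the 24-29 band.
Grid: Level 24-29 × Category III = 57-65 months.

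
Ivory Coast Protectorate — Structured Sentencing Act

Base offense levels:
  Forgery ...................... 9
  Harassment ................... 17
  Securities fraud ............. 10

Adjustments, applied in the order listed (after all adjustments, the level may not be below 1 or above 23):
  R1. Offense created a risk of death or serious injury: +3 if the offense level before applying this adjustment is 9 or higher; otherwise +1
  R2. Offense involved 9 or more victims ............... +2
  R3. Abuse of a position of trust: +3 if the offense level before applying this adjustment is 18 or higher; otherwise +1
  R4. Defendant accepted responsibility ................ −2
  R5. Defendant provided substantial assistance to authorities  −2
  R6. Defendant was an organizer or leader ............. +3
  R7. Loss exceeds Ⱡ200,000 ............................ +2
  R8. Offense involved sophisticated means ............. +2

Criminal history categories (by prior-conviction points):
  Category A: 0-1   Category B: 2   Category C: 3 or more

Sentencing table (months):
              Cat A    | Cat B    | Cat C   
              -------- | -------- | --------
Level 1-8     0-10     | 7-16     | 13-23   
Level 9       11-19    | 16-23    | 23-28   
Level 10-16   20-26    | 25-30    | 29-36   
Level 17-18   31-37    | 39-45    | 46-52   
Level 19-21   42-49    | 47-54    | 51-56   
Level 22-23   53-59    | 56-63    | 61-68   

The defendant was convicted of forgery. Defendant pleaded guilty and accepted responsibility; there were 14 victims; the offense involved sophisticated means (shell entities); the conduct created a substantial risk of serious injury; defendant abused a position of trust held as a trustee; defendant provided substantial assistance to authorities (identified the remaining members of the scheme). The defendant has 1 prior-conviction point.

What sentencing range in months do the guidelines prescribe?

20-26 months

Base offense level for forgery: 9.
R1 applies (level before this adjustment is 9 ≥ 9, so +3): 9 + 3 = 12.
R2 applies: 12 + 2 = 14.
R3 applies (level before this adjustment is 14 < 18, so +1): 14 + 1 = 15.
R4 applies: 15 − 2 = 13.
R5 applies: 13 − 2 = 11.
R7 does not apply.
R8 applies: 11 + 2 = 13.
Final offense level: 13.
Criminal history: 1 prior point → Category A (0-1).
Level 13 falls in the 10-16 band.
Grid: Level 10-16 × Category A = 20-26 months.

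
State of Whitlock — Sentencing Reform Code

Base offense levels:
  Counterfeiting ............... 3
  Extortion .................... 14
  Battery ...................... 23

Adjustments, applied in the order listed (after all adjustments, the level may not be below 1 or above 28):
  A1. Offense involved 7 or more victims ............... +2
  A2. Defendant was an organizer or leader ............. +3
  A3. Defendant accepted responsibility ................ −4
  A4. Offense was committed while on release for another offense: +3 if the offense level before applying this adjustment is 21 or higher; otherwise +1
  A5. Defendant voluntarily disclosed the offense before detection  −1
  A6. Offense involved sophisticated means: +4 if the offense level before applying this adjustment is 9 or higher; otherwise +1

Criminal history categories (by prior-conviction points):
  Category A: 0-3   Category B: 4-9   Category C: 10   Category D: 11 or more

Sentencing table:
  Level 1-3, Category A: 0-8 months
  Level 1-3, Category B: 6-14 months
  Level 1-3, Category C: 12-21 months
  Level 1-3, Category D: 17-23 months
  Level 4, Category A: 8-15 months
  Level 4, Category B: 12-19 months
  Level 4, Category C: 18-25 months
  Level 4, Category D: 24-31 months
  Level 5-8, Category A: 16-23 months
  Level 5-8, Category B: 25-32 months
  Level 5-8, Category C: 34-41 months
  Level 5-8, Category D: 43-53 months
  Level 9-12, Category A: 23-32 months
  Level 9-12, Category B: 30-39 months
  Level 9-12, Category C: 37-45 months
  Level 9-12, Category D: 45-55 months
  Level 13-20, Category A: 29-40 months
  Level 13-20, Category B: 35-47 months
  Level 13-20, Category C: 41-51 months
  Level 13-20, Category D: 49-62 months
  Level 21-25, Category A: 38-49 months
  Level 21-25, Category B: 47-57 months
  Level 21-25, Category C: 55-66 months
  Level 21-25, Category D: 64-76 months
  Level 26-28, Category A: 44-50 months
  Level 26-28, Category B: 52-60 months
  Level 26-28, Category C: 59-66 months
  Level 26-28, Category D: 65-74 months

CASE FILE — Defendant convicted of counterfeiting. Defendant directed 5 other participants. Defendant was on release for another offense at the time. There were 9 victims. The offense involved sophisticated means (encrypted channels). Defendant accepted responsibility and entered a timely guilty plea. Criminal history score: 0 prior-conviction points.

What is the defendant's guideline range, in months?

Base offense level for counterfeiting: 3.
A1 applies: 3 + 2 = 5.
A2 applies: 5 + 3 = 8.
A3 applies: 8 − 4 = 4.
A4 applies (level before this adjustment is 4 < 21, so +1): 4 + 1 = 5.
A6 applies (level before this adjustment is 5 < 9, so +1): 5 + 1 = 6.
Final offense level: 6.
Criminal history: 0 prior points → Category A (0-3).
Level 6 falls in the 5-8 band.
Grid: Level 5-8 × Category A = 16-23 months.

16-23 months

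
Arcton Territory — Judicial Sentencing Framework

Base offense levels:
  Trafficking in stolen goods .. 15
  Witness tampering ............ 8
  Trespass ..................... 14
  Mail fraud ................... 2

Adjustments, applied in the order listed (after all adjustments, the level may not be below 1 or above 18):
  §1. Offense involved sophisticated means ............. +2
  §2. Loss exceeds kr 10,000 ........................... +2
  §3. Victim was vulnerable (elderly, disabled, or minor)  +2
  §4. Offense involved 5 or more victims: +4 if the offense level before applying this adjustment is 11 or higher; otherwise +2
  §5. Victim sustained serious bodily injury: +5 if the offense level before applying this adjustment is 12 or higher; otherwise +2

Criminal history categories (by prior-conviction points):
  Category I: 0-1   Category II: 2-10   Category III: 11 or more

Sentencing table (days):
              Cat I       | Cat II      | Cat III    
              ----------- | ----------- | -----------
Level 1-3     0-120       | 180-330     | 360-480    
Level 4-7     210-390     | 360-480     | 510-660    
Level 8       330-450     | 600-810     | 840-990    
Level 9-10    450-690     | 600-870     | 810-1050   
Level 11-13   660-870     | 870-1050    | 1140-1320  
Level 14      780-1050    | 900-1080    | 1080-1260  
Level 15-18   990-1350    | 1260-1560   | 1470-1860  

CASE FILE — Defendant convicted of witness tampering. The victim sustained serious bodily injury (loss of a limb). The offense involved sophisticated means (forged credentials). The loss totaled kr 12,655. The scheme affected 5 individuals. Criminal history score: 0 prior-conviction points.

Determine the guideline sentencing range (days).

990-1350 days

Base offense level for witness tampering: 8.
§1 applies: 8 + 2 = 10.
§2 applies: 10 + 2 = 12.
§4 applies (level before this adjustment is 12 ≥ 11, so +4): 12 + 4 = 16.
§5 applies (level before this adjustment is 16 ≥ 12, so +5): 16 + 5 = 21.
Level 21 exceeds the maximum of 18; capped at 18.
Final offense level: 18.
Criminal history: 0 prior points → Category I (0-1).
Level 18 falls in the 15-18 band.
Grid: Level 15-18 × Category I = 990-1350 days.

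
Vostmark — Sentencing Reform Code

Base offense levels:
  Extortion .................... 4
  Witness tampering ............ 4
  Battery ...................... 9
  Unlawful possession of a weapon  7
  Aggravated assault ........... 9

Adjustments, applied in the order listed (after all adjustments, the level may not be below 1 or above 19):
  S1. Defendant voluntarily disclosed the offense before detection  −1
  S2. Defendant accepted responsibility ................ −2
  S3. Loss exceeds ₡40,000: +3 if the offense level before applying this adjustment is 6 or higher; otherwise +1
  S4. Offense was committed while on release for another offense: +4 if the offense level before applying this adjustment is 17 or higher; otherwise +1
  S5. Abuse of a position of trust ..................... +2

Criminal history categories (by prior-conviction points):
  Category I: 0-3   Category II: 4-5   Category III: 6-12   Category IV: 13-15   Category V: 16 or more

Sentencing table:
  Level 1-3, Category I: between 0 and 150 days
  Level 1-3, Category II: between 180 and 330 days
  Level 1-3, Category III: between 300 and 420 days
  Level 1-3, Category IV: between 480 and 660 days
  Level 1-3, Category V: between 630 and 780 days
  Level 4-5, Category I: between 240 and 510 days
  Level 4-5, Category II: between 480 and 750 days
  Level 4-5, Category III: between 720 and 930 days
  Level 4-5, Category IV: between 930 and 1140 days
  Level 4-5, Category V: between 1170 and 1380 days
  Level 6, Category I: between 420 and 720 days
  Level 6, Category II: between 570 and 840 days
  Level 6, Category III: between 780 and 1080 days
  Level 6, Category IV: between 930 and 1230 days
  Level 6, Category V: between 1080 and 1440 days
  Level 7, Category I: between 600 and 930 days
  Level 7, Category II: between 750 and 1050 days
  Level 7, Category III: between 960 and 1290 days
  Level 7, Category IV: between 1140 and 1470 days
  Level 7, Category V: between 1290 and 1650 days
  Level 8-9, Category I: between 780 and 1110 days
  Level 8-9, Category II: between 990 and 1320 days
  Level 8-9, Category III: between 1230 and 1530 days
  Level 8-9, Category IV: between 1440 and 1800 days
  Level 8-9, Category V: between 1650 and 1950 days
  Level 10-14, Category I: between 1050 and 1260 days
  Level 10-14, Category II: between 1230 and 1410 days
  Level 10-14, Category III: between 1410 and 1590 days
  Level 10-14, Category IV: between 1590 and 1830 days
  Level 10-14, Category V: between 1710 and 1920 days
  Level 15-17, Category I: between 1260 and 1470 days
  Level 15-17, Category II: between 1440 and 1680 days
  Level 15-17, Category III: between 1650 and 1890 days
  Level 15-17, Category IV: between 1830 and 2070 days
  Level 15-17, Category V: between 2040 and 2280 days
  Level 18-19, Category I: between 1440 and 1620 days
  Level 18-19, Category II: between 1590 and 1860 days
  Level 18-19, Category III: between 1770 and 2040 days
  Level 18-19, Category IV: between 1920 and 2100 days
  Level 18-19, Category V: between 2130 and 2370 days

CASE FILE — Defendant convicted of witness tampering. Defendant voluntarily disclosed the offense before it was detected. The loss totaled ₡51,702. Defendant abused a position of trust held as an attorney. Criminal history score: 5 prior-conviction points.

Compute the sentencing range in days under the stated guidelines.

Base offense level for witness tampering: 4.
S1 applies: 4 − 1 = 3.
S2 does not apply.
S3 applies (level before this adjustment is 3 < 6, so +1): 3 + 1 = 4.
S4 does not apply.
S5 applies: 4 + 2 = 6.
Final offense level: 6.
Criminal history: 5 prior points → Category II (4-5).
Level 6 falls in the 6 band.
Grid: Level 6 × Category II = 570-840 days.

570-840 days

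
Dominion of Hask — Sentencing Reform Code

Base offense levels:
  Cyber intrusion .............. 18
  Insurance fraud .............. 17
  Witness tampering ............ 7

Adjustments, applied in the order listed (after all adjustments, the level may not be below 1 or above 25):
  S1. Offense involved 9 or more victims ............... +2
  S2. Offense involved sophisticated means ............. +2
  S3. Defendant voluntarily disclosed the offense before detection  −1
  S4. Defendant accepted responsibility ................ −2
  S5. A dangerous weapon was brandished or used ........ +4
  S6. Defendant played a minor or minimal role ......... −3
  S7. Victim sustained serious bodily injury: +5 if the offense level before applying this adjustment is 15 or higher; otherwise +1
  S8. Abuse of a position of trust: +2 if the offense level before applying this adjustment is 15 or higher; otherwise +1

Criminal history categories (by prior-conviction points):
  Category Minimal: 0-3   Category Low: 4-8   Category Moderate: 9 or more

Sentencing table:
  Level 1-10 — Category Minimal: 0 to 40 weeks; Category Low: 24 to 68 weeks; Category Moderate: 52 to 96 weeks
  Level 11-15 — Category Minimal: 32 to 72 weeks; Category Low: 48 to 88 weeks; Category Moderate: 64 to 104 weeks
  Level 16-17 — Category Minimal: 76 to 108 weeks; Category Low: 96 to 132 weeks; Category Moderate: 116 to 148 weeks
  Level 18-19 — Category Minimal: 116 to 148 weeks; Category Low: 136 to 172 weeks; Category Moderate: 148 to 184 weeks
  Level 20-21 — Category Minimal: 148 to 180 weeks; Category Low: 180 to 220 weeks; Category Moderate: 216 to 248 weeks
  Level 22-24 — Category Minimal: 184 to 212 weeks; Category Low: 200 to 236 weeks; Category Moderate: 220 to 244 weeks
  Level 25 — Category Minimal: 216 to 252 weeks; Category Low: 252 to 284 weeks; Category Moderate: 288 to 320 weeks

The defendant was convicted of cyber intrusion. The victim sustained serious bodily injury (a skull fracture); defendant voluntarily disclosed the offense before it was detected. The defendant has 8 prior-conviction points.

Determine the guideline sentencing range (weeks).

Base offense level for cyber intrusion: 18.
S2 does not apply.
S3 applies: 18 − 1 = 17.
S6 does not apply.
S7 applies (level before this adjustment is 17 ≥ 15, so +5): 17 + 5 = 22.
S8 does not apply.
Final offense level: 22.
Criminal history: 8 prior points → Category Low (4-8).
Level 22 falls in the 22-24 band.
Grid: Level 22-24 × Category Low = 200-236 weeks.

200-236 weeks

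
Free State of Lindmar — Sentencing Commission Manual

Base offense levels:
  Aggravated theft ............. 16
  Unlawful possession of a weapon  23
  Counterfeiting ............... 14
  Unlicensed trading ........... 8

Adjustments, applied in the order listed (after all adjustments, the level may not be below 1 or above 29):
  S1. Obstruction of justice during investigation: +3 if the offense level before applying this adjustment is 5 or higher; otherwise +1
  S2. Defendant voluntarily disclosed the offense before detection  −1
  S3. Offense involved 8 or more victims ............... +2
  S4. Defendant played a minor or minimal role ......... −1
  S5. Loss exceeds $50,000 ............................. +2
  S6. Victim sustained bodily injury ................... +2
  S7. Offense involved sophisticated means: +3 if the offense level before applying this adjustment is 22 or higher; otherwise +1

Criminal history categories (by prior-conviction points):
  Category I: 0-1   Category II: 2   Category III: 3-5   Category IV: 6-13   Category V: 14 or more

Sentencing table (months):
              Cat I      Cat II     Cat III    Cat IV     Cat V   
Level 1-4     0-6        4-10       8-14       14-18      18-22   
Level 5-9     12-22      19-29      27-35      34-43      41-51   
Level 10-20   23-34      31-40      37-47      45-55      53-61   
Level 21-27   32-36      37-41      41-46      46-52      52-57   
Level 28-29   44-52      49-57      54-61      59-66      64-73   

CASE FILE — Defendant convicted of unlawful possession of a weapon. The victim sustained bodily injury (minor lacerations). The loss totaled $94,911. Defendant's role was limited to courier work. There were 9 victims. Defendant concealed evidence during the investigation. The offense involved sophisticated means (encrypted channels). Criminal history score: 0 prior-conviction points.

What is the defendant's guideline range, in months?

44-52 months

Base offense level for unlawful possession of a weapon: 23.
S1 applies (level before this adjustment is 23 ≥ 5, so +3): 23 + 3 = 26.
S3 applies: 26 + 2 = 28.
S4 applies: 28 − 1 = 27.
S5 applies: 27 + 2 = 29.
S6 applies: 29 + 2 = 31.
S7 applies (level before this adjustment is 31 ≥ 22, so +3): 31 + 3 = 34.
Level 34 exceeds the maximum of 29; capped at 29.
Final offense level: 29.
Criminal history: 0 prior points → Category I (0-1).
Level 29 falls in the 28-29 band.
Grid: Level 28-29 × Category I = 44-52 months.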